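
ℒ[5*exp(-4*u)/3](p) 5/(3*(p + 4))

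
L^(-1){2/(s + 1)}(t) 2 * exp(-t)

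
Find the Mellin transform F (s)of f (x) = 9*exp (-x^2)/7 9*gamma (s/2)/14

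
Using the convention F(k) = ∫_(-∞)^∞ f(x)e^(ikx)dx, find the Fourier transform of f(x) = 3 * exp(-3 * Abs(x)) 18/(k^2 + 9)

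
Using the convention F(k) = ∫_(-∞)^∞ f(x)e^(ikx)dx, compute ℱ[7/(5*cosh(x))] 7*pi/(5*cosh(pi*k/2))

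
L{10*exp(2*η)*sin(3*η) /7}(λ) 30/(7*((λ - 2) ^2 + 9) ) 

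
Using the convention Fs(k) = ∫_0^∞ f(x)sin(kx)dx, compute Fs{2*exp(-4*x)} 2*k/(k^2 + 16)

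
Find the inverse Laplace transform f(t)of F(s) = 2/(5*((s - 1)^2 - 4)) exp(t)*sinh(2*t)/5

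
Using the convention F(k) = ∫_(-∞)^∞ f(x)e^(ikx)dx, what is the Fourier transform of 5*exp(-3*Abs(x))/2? 15/(k^2 + 9)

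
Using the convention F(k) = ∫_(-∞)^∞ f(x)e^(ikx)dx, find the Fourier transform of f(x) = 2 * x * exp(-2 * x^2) sqrt(2) * I * sqrt(pi) * k * exp(-k^2/8)/4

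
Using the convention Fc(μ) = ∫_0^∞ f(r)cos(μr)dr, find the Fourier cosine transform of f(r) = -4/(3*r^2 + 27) -2*pi*exp(-3*μ)/9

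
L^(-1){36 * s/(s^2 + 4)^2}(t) 9 * t * sin(2 * t)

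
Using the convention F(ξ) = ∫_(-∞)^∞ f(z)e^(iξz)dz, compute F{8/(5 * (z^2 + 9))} 8 * pi * exp(-3 * Abs(ξ))/15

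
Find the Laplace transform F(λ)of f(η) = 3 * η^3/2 9/λ^4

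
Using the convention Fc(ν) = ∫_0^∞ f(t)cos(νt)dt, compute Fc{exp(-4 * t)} 4/(ν^2+16)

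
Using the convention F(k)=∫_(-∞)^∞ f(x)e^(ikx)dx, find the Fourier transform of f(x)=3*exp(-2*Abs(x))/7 12/(7*(k^2+4))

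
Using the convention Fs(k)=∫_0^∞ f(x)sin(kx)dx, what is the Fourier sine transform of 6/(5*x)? 3*pi/5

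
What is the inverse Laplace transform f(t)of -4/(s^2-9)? -4 * sinh(3 * t)/3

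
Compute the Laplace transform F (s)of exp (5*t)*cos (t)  (s - 5)/ ( (s - 5)^2 + 1)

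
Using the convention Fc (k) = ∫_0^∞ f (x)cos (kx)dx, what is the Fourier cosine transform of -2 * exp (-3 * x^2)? -sqrt (3) * sqrt (pi) * exp (-k^2/12)/3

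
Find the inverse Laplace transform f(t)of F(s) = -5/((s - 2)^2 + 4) -5*exp(2*t)*sin(2*t)/2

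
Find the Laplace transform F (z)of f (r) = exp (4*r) 1/ (z - 4)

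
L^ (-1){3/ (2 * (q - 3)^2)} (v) 3 * v * exp (3 * v)/2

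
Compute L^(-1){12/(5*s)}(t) 12/5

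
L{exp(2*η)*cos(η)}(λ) (λ - 2)/((λ - 2)^2 + 1)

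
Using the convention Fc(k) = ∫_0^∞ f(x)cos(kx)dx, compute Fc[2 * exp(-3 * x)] 6/(k^2+9)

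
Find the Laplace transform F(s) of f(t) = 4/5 4/(5*s) 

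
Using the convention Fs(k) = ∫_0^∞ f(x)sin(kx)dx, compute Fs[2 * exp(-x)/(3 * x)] 2 * atan(k)/3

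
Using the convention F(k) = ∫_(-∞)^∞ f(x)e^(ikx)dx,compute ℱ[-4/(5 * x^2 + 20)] -2 * pi * exp(-2 * Abs(k))/5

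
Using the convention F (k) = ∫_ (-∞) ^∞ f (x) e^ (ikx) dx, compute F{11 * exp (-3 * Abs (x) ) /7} 66/ (7 * (k^2 + 9) ) 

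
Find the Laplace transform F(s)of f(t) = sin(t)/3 1/(3*(s^2 + 1))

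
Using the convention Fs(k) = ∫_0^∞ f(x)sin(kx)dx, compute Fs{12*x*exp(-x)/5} 24*k/(5*(k^2 + 1)^2)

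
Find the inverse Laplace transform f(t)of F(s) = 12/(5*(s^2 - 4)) 6*sinh(2*t)/5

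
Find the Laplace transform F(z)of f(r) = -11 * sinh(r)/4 -11/(4 * z^2 - 4)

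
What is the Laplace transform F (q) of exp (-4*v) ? 1/ (q + 4) 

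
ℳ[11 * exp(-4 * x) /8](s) 11 * gamma(s) /(8 * 2^(2 * s) ) 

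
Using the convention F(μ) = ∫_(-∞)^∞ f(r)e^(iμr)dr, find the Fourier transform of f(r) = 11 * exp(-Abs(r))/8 11/(4 * (μ^2 + 1))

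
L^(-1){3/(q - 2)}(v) 3*exp(2*v)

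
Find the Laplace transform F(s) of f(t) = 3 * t 3/s^2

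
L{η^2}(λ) 2/λ^3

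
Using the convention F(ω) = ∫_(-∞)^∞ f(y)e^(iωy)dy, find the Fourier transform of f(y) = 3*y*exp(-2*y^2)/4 3*sqrt(2)*I*sqrt(pi)*ω*exp(-ω^2/8)/32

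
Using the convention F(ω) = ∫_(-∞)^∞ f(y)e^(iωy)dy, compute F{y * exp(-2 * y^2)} sqrt(2) * I * sqrt(pi) * ω * exp(-ω^2/8)/8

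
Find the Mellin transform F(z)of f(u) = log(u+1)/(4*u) -pi*csc(pi*z)/(4*z - 4)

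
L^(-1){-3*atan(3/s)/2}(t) -3*sin(3*t)/(2*t)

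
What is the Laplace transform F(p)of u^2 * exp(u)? 2/(p - 1)^3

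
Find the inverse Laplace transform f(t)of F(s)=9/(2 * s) 9/2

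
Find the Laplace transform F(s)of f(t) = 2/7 2/(7 * s)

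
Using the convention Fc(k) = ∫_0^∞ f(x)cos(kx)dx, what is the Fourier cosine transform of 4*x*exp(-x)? 4*(1 - k^2)/(k^2 + 1)^2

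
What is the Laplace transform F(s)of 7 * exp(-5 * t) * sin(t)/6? 7/(6 * ((s + 5)^2 + 1))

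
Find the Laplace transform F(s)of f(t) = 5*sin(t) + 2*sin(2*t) 4/(s^2 + 4) + 5/(s^2 + 1)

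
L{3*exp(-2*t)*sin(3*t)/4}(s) 9/(4*((s+2)^2+9))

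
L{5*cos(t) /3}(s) 5*s/(3*(s^2 + 1) ) 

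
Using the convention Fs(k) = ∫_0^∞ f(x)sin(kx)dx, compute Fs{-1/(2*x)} -pi/4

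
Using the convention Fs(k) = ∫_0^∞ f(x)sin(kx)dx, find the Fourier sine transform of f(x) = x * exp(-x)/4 k/(2 * (k^2 + 1)^2)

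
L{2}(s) 2/s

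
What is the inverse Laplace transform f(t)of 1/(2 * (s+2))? exp(-2 * t)/2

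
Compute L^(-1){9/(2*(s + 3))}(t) 9*exp(-3*t)/2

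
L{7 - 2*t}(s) 7/s - 2/s^2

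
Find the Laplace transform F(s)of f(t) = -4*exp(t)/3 -4/(3*s - 3)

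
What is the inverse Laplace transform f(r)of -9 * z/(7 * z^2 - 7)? -9 * cosh(r)/7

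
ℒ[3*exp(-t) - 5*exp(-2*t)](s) 3/(s + 1) - 5/(s + 2)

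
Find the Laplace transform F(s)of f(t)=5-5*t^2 5/s - 10/s^3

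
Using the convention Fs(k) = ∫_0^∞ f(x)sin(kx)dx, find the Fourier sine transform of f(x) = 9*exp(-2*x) 9*k/(k^2 + 4)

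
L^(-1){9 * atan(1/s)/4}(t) 9 * sin(t)/(4 * t)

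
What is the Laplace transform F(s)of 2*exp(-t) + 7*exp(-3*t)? 7/(s + 3) + 2/(s + 1)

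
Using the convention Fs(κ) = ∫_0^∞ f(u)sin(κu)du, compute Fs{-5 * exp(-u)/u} -5 * atan(κ)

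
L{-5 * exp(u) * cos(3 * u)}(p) 5 * (1 - p)/((p - 1)^2+9)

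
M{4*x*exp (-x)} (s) 4*gamma (s+1)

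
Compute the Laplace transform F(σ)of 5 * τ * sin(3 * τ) 30 * σ/(σ^2 + 9)^2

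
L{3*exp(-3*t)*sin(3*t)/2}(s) 9/(2*((s + 3)^2 + 9))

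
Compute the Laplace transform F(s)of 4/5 4/(5*s)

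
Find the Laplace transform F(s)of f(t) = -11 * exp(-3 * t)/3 -11/(3 * s + 9)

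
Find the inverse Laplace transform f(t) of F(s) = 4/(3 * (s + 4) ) 4 * exp(-4 * t) /3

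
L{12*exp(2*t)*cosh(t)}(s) 12*(s - 2)/((s - 2)^2-1)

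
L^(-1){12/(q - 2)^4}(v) 2*v^3*exp(2*v)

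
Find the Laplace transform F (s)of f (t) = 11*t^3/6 11/s^4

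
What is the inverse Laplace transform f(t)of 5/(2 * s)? 5/2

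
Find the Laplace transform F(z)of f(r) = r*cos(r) (z^2-1)/(z^2 + 1)^2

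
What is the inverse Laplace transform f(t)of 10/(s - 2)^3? 5 * t^2 * exp(2 * t)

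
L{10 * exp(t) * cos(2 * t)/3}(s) 10 * (s - 1)/(3 * ((s - 1)^2 + 4))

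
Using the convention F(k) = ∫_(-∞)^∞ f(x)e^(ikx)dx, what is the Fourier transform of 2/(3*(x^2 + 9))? 2*pi*exp(-3*Abs(k))/9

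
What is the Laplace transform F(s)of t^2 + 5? 5/s + 2/s^3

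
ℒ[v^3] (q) 6/q^4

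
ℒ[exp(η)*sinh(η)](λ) 1/(λ*(λ - 2) ) 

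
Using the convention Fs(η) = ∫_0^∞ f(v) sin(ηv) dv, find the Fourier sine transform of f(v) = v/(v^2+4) pi*exp(-2*η) /2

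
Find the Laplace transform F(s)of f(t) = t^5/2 60/s^6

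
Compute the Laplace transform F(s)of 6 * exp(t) 6/(s - 1)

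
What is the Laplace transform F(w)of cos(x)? w/(w^2 + 1)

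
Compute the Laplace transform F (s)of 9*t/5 9/ (5*s^2)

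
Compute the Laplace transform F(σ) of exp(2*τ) 1/(σ - 2) 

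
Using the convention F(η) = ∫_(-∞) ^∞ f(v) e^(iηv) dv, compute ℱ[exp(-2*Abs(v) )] 4/(η^2 + 4) 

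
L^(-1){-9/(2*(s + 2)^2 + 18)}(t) -3*exp(-2*t)*sin(3*t)/2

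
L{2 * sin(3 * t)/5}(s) 6/(5 * (s^2 + 9))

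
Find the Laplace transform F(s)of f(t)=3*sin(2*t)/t 3*atan(2/s)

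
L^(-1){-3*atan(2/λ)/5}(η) -3*sin(2*η)/(5*η)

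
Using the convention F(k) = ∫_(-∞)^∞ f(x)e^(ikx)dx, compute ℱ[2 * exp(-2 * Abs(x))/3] 8/(3 * (k^2 + 4))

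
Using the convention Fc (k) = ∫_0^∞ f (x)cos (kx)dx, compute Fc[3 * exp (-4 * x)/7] 12/ (7 * (k^2 + 16))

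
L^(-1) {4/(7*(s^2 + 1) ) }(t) 4*sin(t) /7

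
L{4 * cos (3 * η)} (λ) 4 * λ/ (λ^2 + 9)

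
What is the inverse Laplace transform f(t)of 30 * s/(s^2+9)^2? 5 * t * sin(3 * t)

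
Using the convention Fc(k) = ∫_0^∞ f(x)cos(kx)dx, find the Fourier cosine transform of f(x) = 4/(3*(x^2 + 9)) 2*pi*exp(-3*k)/9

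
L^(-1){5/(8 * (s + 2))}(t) 5 * exp(-2 * t)/8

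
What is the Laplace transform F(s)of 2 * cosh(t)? 2 * s/(s^2-1)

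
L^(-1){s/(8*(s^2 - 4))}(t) cosh(2*t)/8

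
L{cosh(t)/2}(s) s/(2*(s^2 - 1))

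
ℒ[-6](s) -6/s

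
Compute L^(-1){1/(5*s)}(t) 1/5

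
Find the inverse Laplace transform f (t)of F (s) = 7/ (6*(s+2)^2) 7*t*exp (-2*t)/6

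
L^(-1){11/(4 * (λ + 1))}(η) 11 * exp(-η)/4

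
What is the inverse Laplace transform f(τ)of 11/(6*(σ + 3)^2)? 11*τ*exp(-3*τ)/6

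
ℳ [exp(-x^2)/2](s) gamma(s/2)/4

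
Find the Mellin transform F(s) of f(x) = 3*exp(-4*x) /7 3*gamma(s) /(7*4^s) 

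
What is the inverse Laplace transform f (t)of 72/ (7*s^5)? 3*t^4/7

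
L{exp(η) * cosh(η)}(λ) (λ - 1)/(λ * (λ - 2))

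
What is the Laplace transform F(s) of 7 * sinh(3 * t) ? 21/(s^2-9) 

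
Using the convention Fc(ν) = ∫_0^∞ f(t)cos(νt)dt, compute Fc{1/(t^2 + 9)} pi * exp(-3 * ν)/6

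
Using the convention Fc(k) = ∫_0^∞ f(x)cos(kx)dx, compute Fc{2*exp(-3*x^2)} sqrt(3)*sqrt(pi)*exp(-k^2/12)/3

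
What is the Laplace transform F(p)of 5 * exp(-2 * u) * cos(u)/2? 5 * (p + 2)/(2 * ((p + 2)^2 + 1))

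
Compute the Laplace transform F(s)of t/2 1/(2*s^2)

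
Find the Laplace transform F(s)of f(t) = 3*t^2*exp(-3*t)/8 3/(4*(s + 3)^3)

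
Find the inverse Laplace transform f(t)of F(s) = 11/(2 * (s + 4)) 11 * exp(-4 * t)/2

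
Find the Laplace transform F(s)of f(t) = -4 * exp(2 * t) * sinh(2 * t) -8/(s * (s - 4))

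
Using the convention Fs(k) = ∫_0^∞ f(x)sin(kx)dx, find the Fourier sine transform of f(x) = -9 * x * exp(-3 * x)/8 -27 * k/(4 * (k^2 + 9)^2)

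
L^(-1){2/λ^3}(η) η^2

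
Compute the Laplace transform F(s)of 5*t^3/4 15/(2*s^4)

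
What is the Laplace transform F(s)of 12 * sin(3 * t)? 36/(s^2+9)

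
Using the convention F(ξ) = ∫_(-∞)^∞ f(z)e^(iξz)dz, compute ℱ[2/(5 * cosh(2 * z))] pi/(5 * cosh(pi * ξ/4))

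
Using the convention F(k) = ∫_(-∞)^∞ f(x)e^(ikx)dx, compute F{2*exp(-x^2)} 2*sqrt(pi)*exp(-k^2/4)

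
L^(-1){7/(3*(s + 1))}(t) 7*exp(-t)/3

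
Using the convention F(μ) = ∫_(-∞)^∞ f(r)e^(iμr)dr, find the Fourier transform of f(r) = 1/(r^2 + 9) pi * exp(-3 * Abs(μ))/3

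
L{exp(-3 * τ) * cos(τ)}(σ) (σ + 3)/((σ + 3)^2 + 1)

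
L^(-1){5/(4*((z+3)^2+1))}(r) 5*exp(-3*r)*sin(r)/4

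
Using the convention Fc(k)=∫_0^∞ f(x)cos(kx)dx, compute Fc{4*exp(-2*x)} 8/(k^2 + 4)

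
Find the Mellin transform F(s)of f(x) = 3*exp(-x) 3*gamma(s)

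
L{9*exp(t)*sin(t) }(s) 9/((s - 1) ^2 + 1) 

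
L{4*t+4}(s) 4/s^2+4/s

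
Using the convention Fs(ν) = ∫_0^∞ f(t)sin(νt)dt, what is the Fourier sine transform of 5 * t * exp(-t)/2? 5 * ν/(ν^2 + 1)^2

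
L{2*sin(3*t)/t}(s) 2*atan(3/s)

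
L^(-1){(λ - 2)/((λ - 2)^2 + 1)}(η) exp(2*η)*cos(η)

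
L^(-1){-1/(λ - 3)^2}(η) -η*exp(3*η)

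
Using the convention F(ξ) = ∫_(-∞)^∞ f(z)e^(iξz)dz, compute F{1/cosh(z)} pi/cosh(pi * ξ/2)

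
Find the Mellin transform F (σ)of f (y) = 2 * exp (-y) 2 * gamma (σ)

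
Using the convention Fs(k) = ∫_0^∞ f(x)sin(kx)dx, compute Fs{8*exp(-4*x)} 8*k/(k^2 + 16)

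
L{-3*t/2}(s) -3/(2*s^2)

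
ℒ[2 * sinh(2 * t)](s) 4/(s^2 - 4)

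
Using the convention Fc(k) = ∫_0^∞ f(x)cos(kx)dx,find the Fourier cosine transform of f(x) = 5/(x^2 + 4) 5*pi*exp(-2*k)/4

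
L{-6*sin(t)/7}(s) -6/(7*s^2 + 7)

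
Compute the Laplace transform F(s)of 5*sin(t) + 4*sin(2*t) 8/(s^2 + 4) + 5/(s^2 + 1)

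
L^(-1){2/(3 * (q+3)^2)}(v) 2 * v * exp(-3 * v)/3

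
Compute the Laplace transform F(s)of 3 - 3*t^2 3/s - 6/s^3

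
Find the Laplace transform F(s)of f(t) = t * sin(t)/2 s/(s^2 + 1)^2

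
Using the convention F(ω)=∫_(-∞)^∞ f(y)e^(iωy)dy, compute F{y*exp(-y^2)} I*sqrt(pi)*ω*exp(-ω^2/4)/2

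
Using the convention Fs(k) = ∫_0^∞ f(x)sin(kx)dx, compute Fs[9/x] 9*pi/2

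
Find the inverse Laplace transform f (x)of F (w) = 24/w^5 x^4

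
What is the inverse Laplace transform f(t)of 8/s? 8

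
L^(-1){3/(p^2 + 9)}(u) sin(3 * u)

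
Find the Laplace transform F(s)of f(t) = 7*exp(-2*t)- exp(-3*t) 7/(s + 2)-1/(s + 3)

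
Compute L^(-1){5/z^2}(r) 5*r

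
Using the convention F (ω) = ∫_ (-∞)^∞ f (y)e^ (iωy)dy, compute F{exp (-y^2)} sqrt (pi)*exp (-ω^2/4)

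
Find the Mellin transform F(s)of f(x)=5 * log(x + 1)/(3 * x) -5 * pi * csc(pi * s)/(3 * s - 3)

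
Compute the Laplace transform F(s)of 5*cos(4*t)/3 5*s/(3*(s^2+16))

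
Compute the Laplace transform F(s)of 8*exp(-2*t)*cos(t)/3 8*(s+2)/(3*((s+2)^2+1))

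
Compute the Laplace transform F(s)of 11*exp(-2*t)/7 11/(7*(s + 2))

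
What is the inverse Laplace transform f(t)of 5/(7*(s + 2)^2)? 5*t*exp(-2*t)/7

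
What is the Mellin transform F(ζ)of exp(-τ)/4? gamma(ζ)/4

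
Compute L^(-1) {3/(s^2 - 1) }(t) 3*sinh(t) 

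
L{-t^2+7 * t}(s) 7/s^2-2/s^3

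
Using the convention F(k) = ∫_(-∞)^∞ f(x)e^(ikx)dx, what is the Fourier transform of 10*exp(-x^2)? 10*sqrt(pi)*exp(-k^2/4)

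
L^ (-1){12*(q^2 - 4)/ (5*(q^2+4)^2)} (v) 12*v*cos (2*v)/5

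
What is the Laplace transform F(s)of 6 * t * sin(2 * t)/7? 24 * s/(7 * (s^2 + 4)^2)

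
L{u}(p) p^(-2)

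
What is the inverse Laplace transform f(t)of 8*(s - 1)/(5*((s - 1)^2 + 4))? 8*exp(t)*cos(2*t)/5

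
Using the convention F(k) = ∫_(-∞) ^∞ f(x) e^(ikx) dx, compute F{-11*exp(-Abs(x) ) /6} -11/(3*k^2+3) 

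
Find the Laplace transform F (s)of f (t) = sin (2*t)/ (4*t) atan (2/s)/4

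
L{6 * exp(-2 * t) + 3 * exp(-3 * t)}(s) 6/(s + 2) + 3/(s + 3)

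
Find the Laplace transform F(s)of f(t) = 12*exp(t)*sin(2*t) 24/((s - 1)^2 + 4)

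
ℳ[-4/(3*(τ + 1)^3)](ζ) -2*pi*(ζ - 2)*(ζ - 1)/(3*sin(pi*ζ))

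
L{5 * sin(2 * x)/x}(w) 5 * atan(2/w)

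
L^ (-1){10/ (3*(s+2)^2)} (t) 10*t*exp (-2*t)/3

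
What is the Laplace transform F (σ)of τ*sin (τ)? 2*σ/ (σ^2 + 1)^2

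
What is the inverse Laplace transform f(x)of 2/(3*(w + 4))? 2*exp(-4*x)/3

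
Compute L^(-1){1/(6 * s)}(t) 1/6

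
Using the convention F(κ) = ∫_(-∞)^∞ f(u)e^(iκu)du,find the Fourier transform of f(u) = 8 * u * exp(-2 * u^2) sqrt(2) * I * sqrt(pi) * κ * exp(-κ^2/8)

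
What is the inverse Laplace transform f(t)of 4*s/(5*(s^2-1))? 4*cosh(t)/5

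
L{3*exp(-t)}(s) 3/(s + 1)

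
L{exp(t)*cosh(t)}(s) (s - 1)/(s*(s - 2))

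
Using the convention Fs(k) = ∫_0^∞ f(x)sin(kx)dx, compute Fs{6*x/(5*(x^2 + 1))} 3*pi*exp(-k)/5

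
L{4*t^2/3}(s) 8/(3*s^3)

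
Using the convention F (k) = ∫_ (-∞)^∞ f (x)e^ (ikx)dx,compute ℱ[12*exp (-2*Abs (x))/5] 48/ (5*(k^2 + 4))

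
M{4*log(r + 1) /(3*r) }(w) -4*pi*csc(pi*w) /(3*w - 3) 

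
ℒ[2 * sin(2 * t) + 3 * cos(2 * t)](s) 4/(s^2 + 4) + 3 * s/(s^2 + 4)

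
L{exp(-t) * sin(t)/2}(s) 1/(2 * ((s + 1)^2 + 1))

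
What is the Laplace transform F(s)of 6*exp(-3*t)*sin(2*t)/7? 12/(7*((s + 3)^2 + 4))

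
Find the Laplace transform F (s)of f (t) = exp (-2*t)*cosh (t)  (s + 2)/ ( (s + 2)^2 - 1)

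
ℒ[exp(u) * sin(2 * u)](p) 2/((p - 1)^2 + 4)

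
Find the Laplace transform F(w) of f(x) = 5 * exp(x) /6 5/(6 * (w - 1) ) 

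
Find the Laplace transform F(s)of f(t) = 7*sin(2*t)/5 14/(5*(s^2 + 4))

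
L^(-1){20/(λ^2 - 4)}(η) 10 * sinh(2 * η)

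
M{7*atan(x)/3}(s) -7*pi*sec(pi*s/2)/(6*s)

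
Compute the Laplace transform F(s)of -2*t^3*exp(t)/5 -12/(5*(s - 1)^4)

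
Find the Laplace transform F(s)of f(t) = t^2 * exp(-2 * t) 2/(s + 2)^3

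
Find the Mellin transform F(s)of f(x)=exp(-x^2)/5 gamma(s/2)/10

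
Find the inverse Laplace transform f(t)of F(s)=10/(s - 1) 10*exp(t)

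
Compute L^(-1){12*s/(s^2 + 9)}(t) 12*cos(3*t)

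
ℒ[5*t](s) 5/s^2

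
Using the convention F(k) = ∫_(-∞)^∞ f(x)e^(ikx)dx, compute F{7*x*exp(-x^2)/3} 7*I*sqrt(pi)*k*exp(-k^2/4)/6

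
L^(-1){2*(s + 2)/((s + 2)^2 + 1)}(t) 2*exp(-2*t)*cos(t)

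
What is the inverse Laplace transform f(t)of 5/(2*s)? 5/2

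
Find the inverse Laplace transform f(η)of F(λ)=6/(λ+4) 6*exp(-4*η)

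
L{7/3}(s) 7/(3*s)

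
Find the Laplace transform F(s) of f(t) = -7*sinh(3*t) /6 -7/(2*s^2 - 18) 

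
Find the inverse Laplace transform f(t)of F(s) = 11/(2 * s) 11/2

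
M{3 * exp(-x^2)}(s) 3 * gamma(s/2)/2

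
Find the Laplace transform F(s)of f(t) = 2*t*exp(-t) 2/(s + 1)^2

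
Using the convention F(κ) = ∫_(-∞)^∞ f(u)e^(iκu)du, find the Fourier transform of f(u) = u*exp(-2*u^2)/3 sqrt(2)*I*sqrt(pi)*κ*exp(-κ^2/8)/24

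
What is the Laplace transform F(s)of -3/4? -3/(4 * s)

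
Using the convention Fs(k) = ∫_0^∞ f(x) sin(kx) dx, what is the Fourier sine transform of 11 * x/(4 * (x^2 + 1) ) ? 11 * pi * exp(-k) /8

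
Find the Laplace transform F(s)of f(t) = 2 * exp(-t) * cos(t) 2 * (s + 1)/((s + 1)^2 + 1)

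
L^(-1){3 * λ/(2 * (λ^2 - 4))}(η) 3 * cosh(2 * η)/2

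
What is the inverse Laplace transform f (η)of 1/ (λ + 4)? exp (-4 * η)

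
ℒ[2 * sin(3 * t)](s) 6/(s^2 + 9)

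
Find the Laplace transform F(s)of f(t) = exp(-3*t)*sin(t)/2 1/(2*((s + 3)^2 + 1))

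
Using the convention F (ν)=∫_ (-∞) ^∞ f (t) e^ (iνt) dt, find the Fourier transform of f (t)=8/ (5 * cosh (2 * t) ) 4 * pi/ (5 * cosh (pi * ν/4) ) 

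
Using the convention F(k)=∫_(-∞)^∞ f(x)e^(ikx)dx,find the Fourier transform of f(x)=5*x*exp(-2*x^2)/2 5*sqrt(2)*I*sqrt(pi)*k*exp(-k^2/8)/16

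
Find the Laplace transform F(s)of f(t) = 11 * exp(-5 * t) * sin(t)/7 11/(7 * ((s + 5)^2 + 1))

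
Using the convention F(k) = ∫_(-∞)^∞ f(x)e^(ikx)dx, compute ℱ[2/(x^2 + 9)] 2*pi*exp(-3*Abs(k))/3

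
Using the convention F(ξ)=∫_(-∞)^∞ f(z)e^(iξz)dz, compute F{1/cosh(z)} pi/cosh(pi * ξ/2)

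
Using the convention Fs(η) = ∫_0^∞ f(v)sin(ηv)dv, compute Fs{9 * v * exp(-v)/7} 18 * η/(7 * (η^2+1)^2)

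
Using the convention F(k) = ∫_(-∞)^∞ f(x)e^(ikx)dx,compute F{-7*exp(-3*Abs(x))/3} -14/(k^2+9)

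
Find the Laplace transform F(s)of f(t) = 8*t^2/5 16/(5*s^3)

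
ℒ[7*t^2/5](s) 14/(5*s^3)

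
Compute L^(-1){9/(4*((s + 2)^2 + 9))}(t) 3*exp(-2*t)*sin(3*t)/4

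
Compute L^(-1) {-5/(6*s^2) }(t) -5*t/6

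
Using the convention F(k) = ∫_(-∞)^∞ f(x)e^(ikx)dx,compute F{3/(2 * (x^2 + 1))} 3 * pi * exp(-Abs(k))/2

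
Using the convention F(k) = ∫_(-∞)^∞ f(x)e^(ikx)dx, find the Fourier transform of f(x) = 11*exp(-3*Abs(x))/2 33/(k^2+9)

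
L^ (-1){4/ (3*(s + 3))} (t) 4*exp (-3*t)/3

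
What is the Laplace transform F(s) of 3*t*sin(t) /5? 6*s/(5*(s^2+1) ^2) 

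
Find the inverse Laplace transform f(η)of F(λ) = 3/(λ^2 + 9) sin(3*η)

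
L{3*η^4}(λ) 72/λ^5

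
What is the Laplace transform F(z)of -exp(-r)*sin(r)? -1/((z + 1)^2 + 1)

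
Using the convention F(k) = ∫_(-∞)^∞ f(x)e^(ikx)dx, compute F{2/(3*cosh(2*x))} pi/(3*cosh(pi*k/4))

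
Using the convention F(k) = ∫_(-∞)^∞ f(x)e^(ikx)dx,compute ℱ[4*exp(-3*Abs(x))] 24/(k^2 + 9)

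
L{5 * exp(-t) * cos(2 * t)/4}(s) 5 * (s + 1)/(4 * ((s + 1)^2 + 4))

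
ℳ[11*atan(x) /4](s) -11*pi*sec(pi*s/2) /(8*s) 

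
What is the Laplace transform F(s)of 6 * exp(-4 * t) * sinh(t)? 6/((s + 4)^2 - 1)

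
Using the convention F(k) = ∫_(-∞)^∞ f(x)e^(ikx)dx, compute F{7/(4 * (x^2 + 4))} 7 * pi * exp(-2 * Abs(k))/8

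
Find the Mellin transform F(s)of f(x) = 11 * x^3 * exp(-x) 11 * gamma(s + 3)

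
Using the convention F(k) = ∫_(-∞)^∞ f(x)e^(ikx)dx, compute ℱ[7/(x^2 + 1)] 7*pi*exp(-Abs(k))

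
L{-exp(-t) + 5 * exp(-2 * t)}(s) 5/(s + 2) - 1/(s + 1)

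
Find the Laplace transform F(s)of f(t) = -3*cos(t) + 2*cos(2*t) 2*s/(s^2 + 4) - 3*s/(s^2 + 1)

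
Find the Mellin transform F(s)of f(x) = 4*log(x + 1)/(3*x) -4*pi*csc(pi*s)/(3*s - 3)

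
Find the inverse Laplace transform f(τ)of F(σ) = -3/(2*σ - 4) -3*exp(2*τ)/2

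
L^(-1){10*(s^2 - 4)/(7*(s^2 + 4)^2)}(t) 10*t*cos(2*t)/7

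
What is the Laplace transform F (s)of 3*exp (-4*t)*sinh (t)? 3/ ( (s + 4)^2 - 1)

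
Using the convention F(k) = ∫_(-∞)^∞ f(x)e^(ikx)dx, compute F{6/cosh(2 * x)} 3 * pi/cosh(pi * k/4)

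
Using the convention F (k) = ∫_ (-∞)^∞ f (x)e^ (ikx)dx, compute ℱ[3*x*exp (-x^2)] 3*I*sqrt (pi)*k*exp (-k^2/4)/2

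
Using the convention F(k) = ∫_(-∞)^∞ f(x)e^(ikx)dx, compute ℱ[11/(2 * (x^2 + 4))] 11 * pi * exp(-2 * Abs(k))/4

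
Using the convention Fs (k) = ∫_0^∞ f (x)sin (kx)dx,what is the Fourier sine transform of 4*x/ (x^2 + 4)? 2*pi*exp (-2*k)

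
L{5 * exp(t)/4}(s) 5/(4 * (s - 1))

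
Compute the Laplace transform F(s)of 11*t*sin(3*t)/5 66*s/(5*(s^2 + 9)^2)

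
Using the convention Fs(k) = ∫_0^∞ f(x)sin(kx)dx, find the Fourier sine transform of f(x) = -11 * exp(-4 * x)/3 -11 * k/(3 * k^2 + 48)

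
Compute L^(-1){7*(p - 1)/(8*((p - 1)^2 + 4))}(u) 7*exp(u)*cos(2*u)/8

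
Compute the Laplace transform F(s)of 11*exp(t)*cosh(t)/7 11*(s - 1)/(7*s*(s - 2))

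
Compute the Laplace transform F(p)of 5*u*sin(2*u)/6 10*p/(3*(p^2 + 4)^2)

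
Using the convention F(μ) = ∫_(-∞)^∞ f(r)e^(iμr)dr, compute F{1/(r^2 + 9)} pi * exp(-3 * Abs(μ))/3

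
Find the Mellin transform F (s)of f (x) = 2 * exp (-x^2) gamma (s/2)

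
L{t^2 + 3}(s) 3/s + 2/s^3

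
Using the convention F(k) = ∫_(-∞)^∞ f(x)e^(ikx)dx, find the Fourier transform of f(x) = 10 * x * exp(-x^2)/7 5 * I * sqrt(pi) * k * exp(-k^2/4)/7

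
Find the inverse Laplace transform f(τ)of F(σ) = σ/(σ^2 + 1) cos(τ)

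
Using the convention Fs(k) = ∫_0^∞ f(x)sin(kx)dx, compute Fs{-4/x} -2*pi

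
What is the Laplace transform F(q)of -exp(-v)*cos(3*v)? (-q - 1)/((q + 1)^2 + 9)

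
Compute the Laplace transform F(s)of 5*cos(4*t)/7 5*s/(7*(s^2 + 16))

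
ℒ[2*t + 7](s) 7/s + 2/s^2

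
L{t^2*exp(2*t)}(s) 2/(s - 2)^3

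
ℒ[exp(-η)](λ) 1/(λ+1)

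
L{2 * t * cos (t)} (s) 2 * (s^2 - 1)/ (s^2 + 1)^2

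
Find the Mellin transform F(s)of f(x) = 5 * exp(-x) 5 * gamma(s)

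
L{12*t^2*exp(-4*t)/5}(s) 24/(5*(s + 4)^3)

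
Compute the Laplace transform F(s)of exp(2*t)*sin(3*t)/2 3/(2*((s - 2)^2+9))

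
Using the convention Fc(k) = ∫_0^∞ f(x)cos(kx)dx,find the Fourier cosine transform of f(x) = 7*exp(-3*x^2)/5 7*sqrt(3)*sqrt(pi)*exp(-k^2/12)/30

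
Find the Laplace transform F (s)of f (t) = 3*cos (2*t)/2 3*s/ (2*(s^2+4))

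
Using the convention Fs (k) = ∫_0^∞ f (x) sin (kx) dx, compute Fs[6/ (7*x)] 3*pi/7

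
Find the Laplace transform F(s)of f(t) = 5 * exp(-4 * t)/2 5/(2 * (s + 4))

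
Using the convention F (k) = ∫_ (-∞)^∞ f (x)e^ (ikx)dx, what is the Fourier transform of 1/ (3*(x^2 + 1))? pi*exp (-Abs (k))/3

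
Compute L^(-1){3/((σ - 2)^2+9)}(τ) exp(2*τ)*sin(3*τ)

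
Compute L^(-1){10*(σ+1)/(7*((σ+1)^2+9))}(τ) 10*exp(-τ)*cos(3*τ)/7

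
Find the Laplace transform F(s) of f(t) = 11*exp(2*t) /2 11/(2*(s - 2) ) 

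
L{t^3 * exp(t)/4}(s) 3/(2 * (s - 1)^4)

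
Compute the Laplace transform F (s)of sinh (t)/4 1/ (4*(s^2-1))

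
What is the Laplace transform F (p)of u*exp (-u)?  (p + 1)^ (-2)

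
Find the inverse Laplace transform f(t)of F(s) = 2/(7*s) 2/7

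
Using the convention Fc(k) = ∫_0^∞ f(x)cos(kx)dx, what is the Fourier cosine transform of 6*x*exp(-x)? 6*(1 - k^2)/(k^2 + 1)^2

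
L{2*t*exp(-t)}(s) 2/(s+1)^2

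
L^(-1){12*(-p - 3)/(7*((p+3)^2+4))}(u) -12*exp(-3*u)*cos(2*u)/7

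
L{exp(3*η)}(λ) 1/(λ - 3)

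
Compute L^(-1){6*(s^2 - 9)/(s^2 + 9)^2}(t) 6*t*cos(3*t)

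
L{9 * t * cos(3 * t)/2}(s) 9 * (s^2 - 9)/(2 * (s^2 + 9)^2)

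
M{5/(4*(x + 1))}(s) 5*pi*csc(pi*s)/4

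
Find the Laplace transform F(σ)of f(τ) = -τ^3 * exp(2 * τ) -6/(σ - 2)^4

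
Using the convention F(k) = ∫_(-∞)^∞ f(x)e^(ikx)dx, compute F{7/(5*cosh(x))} 7*pi/(5*cosh(pi*k/2))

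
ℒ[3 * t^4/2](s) 36/s^5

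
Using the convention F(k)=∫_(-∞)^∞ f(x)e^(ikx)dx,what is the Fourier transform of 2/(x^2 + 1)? 2 * pi * exp(-Abs(k))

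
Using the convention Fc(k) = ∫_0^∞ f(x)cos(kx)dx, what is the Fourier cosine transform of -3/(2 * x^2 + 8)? -3 * pi * exp(-2 * k)/8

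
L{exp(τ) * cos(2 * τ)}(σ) (σ - 1)/((σ - 1)^2 + 4)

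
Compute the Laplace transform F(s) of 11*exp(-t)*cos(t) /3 11*(s + 1) /(3*((s + 1) ^2 + 1) ) 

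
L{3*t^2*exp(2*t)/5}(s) 6/(5*(s - 2)^3)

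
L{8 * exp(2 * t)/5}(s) 8/(5 * (s - 2))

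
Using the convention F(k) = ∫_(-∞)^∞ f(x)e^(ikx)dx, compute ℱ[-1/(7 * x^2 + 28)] -pi * exp(-2 * Abs(k))/14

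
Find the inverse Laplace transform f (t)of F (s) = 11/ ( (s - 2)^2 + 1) 11 * exp (2 * t) * sin (t)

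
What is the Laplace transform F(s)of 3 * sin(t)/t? 3 * atan(1/s)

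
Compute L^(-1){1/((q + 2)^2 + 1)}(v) exp(-2*v)*sin(v)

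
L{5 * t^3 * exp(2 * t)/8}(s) 15/(4 * (s - 2)^4)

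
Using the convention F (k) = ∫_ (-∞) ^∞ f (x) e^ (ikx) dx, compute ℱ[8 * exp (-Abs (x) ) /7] 16/ (7 * (k^2 + 1) ) 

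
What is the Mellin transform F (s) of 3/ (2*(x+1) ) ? 3*pi*csc (pi*s) /2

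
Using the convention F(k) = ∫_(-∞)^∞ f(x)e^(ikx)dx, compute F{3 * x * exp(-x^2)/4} 3 * I * sqrt(pi) * k * exp(-k^2/4)/8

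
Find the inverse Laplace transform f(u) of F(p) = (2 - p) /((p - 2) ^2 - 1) -exp(2 * u) * cosh(u) 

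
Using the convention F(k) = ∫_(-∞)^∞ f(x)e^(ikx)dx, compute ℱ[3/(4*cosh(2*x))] 3*pi/(8*cosh(pi*k/4))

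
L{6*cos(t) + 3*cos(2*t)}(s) 6*s/(s^2 + 1) + 3*s/(s^2 + 4)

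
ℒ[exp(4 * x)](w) 1/(w - 4)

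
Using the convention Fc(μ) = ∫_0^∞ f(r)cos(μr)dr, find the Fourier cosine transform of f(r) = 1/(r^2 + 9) pi*exp(-3*μ)/6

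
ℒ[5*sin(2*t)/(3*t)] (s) 5*atan(2/s)/3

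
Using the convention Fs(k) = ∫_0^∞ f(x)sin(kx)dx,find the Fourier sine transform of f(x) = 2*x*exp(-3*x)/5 12*k/(5*(k^2+9)^2)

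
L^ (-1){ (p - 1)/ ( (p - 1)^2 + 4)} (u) exp (u)*cos (2*u)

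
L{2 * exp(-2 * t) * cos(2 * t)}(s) 2 * (s+2)/((s+2)^2+4)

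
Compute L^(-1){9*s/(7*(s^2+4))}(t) 9*cos(2*t)/7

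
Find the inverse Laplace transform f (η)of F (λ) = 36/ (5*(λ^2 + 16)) 9*sin (4*η)/5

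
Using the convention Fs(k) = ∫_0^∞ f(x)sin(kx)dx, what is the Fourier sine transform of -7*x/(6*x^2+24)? -7*pi*exp(-2*k)/12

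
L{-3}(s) -3/s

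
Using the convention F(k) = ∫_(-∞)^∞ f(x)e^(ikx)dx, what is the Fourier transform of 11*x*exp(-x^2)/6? 11*I*sqrt(pi)*k*exp(-k^2/4)/12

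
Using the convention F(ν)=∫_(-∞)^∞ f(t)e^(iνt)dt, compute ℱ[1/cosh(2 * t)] pi/(2 * cosh(pi * ν/4))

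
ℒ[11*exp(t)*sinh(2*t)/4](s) 11/(2*((s - 1)^2 - 4))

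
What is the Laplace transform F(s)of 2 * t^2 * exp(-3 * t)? 4/(s + 3)^3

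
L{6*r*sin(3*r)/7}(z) 36*z/(7*(z^2 + 9)^2)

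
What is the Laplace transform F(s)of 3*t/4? 3/(4*s^2)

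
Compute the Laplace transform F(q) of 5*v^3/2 15/q^4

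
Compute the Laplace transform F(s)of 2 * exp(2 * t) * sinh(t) 2/((s - 2)^2-1)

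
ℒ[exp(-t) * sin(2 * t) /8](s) 1/(4 * ((s + 1) ^2 + 4) ) 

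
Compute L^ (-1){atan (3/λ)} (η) sin (3*η)/η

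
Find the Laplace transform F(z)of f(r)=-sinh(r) -1/(z^2 - 1)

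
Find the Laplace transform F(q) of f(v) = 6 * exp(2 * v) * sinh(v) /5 6/(5 * ((q - 2) ^2 - 1) ) 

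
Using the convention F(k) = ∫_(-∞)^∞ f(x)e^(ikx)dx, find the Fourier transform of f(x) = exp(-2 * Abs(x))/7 4/(7 * (k^2 + 4))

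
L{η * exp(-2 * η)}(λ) (λ+2)^(-2)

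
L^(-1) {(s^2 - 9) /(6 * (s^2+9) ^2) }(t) t * cos(3 * t) /6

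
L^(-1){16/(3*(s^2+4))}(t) 8*sin(2*t)/3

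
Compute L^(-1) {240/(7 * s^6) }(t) 2 * t^5/7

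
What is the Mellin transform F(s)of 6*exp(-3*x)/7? 6*gamma(s)/(7*3^s)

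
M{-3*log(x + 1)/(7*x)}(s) 3*pi*csc(pi*s)/(7*(s - 1))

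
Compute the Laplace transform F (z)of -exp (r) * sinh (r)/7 -1/ (7 * z * (z - 2))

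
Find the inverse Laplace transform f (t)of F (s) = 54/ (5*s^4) 9*t^3/5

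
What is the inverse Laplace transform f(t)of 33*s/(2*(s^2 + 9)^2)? 11*t*sin(3*t)/4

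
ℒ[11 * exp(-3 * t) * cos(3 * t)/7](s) 11 * (s + 3)/(7 * ((s + 3)^2 + 9))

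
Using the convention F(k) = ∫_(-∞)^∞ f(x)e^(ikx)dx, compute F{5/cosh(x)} 5*pi/cosh(pi*k/2)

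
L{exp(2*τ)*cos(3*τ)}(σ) (σ - 2)/((σ - 2)^2 + 9)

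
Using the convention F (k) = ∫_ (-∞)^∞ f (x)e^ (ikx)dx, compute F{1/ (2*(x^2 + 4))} pi*exp (-2*Abs (k))/4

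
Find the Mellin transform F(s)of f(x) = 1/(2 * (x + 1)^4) gamma(s) * gamma(4 - s)/12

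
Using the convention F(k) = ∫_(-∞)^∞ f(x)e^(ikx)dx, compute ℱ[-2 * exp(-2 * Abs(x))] -8/(k^2 + 4)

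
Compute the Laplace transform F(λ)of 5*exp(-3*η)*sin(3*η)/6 5/(2*((λ + 3)^2 + 9))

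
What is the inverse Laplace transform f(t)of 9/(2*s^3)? 9*t^2/4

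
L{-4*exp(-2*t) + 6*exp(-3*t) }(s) 6/(s + 3)-4/(s + 2) 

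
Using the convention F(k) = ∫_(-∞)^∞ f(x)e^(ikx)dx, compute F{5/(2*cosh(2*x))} 5*pi/(4*cosh(pi*k/4))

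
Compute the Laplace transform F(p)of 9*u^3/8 27/(4*p^4)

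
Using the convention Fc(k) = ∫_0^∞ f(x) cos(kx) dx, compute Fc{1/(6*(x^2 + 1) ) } pi*exp(-k) /12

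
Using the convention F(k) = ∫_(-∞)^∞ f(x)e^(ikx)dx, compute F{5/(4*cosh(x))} 5*pi/(4*cosh(pi*k/2))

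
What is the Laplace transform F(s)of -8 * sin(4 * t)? -32/(s^2 + 16)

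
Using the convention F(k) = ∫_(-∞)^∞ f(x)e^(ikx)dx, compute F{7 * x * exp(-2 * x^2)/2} 7 * sqrt(2) * I * sqrt(pi) * k * exp(-k^2/8)/16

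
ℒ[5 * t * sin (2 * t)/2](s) 10 * s/ (s^2 + 4)^2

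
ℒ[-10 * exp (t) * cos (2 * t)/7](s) 10 * (1 - s)/ (7 * ( (s - 1)^2 + 4))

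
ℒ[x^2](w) 2/w^3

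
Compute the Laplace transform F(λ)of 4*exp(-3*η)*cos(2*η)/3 4*(λ + 3)/(3*((λ + 3)^2 + 4))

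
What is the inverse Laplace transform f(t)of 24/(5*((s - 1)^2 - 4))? 12*exp(t)*sinh(2*t)/5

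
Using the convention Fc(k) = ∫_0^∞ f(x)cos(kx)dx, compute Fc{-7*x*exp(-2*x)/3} 7*(k^2 - 4)/(3*(k^2 + 4)^2)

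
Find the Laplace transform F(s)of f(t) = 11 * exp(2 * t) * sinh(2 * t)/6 11/(3 * s * (s - 4))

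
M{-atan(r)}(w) pi * sec(pi * w/2)/(2 * w)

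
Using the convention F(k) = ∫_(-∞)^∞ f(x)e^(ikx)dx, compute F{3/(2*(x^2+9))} pi*exp(-3*Abs(k))/2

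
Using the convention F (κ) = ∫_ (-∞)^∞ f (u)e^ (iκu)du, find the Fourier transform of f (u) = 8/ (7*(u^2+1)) 8*pi*exp (-Abs (κ))/7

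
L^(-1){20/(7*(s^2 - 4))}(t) 10*sinh(2*t)/7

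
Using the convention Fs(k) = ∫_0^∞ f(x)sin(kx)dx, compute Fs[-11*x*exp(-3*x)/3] -22*k/(k^2+9)^2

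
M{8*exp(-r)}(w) 8*gamma(w)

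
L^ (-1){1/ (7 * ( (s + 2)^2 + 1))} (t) exp (-2 * t) * sin (t)/7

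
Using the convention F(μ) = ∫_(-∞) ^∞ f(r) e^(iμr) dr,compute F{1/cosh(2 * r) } pi/(2 * cosh(pi * μ/4) ) 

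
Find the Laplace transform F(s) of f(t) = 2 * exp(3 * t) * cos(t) 2 * (s - 3) /((s - 3) ^2+1) 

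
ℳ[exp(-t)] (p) gamma(p)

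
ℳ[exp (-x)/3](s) gamma (s)/3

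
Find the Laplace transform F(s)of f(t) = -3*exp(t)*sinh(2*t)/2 -3/((s - 1)^2 - 4)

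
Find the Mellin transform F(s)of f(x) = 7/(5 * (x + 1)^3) 7 * pi * (s - 2) * (s - 1)/(10 * sin(pi * s))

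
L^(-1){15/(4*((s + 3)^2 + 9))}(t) 5*exp(-3*t)*sin(3*t)/4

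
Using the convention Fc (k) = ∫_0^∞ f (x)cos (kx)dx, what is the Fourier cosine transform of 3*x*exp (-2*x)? 3*(4 - k^2)/ (k^2 + 4)^2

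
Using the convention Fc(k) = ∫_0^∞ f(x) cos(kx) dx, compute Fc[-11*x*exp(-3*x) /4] 11*(k^2-9) /(4*(k^2 + 9) ^2) 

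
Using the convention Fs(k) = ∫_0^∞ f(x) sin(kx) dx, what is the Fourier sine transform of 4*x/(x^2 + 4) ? 2*pi*exp(-2*k) 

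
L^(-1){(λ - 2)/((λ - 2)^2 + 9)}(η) exp(2 * η) * cos(3 * η)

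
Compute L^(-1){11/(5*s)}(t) 11/5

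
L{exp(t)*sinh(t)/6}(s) 1/(6*s*(s - 2))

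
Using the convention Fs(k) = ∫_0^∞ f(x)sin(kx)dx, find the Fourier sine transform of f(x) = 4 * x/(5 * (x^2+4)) 2 * pi * exp(-2 * k)/5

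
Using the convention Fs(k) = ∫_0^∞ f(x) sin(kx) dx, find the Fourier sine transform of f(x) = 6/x 3*pi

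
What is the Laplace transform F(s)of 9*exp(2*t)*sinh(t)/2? 9/(2*((s - 2)^2 - 1))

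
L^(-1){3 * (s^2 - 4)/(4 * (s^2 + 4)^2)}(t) 3 * t * cos(2 * t)/4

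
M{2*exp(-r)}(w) 2*gamma(w)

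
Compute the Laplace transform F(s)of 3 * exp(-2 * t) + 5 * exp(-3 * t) 5/(s + 3) + 3/(s + 2)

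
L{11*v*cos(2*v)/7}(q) 11*(q^2 - 4)/(7*(q^2 + 4)^2)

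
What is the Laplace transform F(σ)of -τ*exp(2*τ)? -1/(σ - 2)^2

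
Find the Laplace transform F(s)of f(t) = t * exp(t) (s - 1)^(-2)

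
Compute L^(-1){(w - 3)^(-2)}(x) x * exp(3 * x)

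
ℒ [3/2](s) 3/(2*s)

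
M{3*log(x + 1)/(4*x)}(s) -3*pi*csc(pi*s)/(4*s - 4)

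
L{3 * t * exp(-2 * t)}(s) 3/(s + 2)^2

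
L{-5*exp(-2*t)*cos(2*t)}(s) 5*(-s - 2)/((s + 2)^2 + 4)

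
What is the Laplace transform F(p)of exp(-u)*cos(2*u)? (p+1)/((p+1)^2+4)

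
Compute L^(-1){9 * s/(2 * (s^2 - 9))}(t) 9 * cosh(3 * t)/2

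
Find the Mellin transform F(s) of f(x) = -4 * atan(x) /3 2 * pi * sec(pi * s/2) /(3 * s) 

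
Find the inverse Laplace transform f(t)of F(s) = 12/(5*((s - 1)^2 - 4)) 6*exp(t)*sinh(2*t)/5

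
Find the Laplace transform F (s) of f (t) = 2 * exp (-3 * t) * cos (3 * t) 2 * (s + 3) / ( (s + 3) ^2 + 9) 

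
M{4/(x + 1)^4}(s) 2 * gamma(s) * gamma(4 - s)/3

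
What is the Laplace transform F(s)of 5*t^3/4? 15/(2*s^4)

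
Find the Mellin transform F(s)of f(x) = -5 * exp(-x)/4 -5 * gamma(s)/4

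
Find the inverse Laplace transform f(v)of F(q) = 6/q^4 v^3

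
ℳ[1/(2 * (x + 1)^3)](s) pi * (s - 2) * (s - 1)/(4 * sin(pi * s))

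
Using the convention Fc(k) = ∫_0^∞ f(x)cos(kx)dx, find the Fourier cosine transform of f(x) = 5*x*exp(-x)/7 5*(1 - k^2)/(7*(k^2+1)^2)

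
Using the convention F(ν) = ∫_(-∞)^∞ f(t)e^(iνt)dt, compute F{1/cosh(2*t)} pi/(2*cosh(pi*ν/4))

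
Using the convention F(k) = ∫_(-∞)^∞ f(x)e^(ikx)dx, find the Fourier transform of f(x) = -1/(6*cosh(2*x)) -pi/(12*cosh(pi*k/4))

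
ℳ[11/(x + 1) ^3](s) 11 * pi * (s - 2) * (s - 1) /(2 * sin(pi * s) ) 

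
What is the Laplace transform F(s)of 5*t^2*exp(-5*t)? 10/(s + 5)^3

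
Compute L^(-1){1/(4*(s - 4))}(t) exp(4*t)/4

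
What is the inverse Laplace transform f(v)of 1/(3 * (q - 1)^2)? v * exp(v)/3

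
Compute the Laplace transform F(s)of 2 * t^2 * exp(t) 4/(s - 1)^3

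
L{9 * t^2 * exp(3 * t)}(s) 18/(s - 3)^3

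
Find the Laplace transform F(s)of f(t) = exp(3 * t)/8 1/(8 * (s - 3))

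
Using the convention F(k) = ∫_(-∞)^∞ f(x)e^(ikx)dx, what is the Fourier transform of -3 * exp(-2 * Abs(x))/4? -3/(k^2+4)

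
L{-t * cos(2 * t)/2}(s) (4 - s^2)/(2 * (s^2+4)^2)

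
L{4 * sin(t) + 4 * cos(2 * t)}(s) 4 * s/(s^2 + 4) + 4/(s^2 + 1)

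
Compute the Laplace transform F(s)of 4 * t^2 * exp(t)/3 8/(3 * (s - 1)^3)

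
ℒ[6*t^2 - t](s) 12/s^3-1/s^2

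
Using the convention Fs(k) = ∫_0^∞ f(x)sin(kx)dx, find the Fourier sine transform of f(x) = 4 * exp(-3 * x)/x 4 * atan(k/3)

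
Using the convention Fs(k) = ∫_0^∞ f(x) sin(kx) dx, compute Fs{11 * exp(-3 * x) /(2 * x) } 11 * atan(k/3) /2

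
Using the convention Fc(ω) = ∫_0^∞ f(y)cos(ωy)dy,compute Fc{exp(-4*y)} 4/(ω^2 + 16)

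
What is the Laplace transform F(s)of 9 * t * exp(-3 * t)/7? 9/(7 * (s + 3)^2)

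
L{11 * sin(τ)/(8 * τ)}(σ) 11 * atan(1/σ)/8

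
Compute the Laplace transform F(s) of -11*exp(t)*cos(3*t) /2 11*(1 - s) /(2*((s - 1) ^2 + 9) ) 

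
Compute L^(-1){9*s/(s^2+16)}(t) 9*cos(4*t)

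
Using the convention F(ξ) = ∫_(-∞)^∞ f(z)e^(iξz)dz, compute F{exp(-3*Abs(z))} 6/(ξ^2 + 9)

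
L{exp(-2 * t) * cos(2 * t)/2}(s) (s + 2)/(2 * ((s + 2)^2 + 4))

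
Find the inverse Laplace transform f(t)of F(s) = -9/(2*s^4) -3*t^3/4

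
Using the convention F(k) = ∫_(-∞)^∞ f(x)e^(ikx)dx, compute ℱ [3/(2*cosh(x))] 3*pi/(2*cosh(pi*k/2))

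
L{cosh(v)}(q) q/(q^2 - 1)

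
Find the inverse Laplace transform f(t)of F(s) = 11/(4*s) 11/4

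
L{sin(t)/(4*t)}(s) atan(1/s)/4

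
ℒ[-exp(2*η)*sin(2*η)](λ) -2/((λ - 2)^2+4)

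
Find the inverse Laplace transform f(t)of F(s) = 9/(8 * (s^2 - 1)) 9 * sinh(t)/8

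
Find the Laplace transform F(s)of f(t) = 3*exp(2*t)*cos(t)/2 3*(s - 2)/(2*((s - 2)^2 + 1))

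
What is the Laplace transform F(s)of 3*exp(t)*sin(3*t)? 9/((s - 1)^2 + 9)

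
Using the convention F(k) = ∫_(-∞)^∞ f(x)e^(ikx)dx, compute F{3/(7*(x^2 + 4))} 3*pi*exp(-2*Abs(k))/14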